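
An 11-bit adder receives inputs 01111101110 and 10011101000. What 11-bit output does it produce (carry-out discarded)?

00011010110

  01111101110
+ 10011101000
= 00011010110  (discard carry-out 1)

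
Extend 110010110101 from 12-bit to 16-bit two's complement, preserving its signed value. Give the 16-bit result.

1111110010110101

MSB of 110010110101 is 1; replicate it into the new high bits.
1111|110010110101 → 1111110010110101 (still -843).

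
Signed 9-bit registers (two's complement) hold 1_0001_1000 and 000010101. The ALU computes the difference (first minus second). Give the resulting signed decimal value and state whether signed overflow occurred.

-253; no overflow

1_0001_1000 → 100011000 = -232 (signed)
000010101 = 21 (signed)
Subtract via negate-and-add: invert 000010101 + 1 = 111101011 (i.e. -21).
  100011000
+ 111101011
= 100000011  (discard carry-out 1)
Result 100000011: MSB = 1 → 259 − 512 = -253.
Both addends (after negating the subtrahend) are negative and so is the stored result: no signed overflow.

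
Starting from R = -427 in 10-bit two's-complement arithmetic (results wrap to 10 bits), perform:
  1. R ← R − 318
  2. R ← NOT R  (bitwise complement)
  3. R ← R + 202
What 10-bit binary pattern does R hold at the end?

Start: R = -427 = 1001010101.
R = -427 − 318 = -745; wraps to 279 = 0100010111
R = NOT 0100010111 = 1011101000 = -280
R = -280 + 202 = -78 = 1110110010

1110110010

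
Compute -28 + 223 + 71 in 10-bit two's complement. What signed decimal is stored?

-28 + 223 = 195 (0011000011)
195 + 71 = 266 (0100001010)

266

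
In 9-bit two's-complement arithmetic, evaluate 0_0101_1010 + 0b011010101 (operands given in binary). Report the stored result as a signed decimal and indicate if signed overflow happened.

0_0101_1010 → 001011010 = 90 (signed)
0b011010101 → 011010101 = 213 (signed)
  001011010
+ 011010101
= 100101111
Result 100101111: MSB = 1 → 303 − 512 = -209.
Both addends are non-negative but the stored result is negative: signed overflow. The true value 90 + 213 = 303 lies outside [-256, 255].

-209; overflow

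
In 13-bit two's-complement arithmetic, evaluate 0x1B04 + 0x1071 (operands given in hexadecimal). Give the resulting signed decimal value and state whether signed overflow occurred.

2933; overflow

0x1B04 = 1101100000100 = -1276 (signed)
0x1071 = 1000001110001 = -3983 (signed)
  1101100000100
+ 1000001110001
= 0101101110101  (discard carry-out 1)
Result 0101101110101: MSB = 0 → value 2933.
Both addends are negative but the stored result is non-negative: signed overflow. The true value -1276 + (-3983) = -5259 lies outside [-4096, 4095].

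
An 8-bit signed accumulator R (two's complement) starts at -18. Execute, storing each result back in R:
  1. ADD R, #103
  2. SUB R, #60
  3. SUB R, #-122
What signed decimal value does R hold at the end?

-109

Start: R = -18 = 11101110.
R = -18 + 103 = 85 = 01010101
R = 85 − 60 = 25 = 00011001
R = 25 − (-122) = 147; wraps to -109 = 10010011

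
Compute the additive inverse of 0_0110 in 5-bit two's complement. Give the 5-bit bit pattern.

11010

Invert: 11001. Add 1: 11010.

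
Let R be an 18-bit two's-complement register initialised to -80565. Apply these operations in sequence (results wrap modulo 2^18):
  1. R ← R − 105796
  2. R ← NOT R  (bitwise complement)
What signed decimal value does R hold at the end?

-75784

Start: R = -80565 = 101100010101001011.
R = -80565 − 105796 = -186361; wraps to 75783 = 010010100000000111
R = NOT 010010100000000111 = 101101011111111000 = -75784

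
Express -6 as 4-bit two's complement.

|-6| = 6 = 0110 in 4 bits.
Invert the bits: 1001. Add 1: 1010.

1010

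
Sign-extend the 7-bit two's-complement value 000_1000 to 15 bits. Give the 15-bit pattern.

000000000001000

MSB of 0001000 is 0; replicate it into the new high bits.
00000000|0001000 → 000000000001000 (still 8).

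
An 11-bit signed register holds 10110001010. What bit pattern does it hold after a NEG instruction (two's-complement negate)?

Invert: 01001110101. Add 1: 01001110110.
Check: 10110001010 = -630, 01001110110 = 630.

01001110110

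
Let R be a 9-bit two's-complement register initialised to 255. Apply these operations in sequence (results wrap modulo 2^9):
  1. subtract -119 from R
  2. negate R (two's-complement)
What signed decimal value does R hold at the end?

Start: R = 255 = 011111111.
R = 255 − (-119) = 374; wraps to -138 = 101110110
R = −(-138) = 138 = 010001010

138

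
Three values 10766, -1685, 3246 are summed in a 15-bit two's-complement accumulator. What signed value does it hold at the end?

10766 + (-1685) = 9081 (010001101111001)
9081 + 3246 = 12327 (011000000100111)

12327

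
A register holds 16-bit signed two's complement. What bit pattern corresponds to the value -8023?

|-8023| = 8023 = 0001111101010111 in 16 bits.
Invert the bits: 1110000010101000. Add 1: 1110000010101001.
Check: 1110000010101001 reads as 57513 − 65536 = -8023.

1110000010101001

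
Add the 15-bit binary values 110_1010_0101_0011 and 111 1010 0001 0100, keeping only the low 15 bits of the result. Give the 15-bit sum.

110010001100111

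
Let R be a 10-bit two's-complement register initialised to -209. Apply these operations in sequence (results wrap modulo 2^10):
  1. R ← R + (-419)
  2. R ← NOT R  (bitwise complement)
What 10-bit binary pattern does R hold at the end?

1001110011

Start: R = -209 = 1100101111.
R = -209 + (-419) = -628; wraps to 396 = 0110001100
R = NOT 0110001100 = 1001110011 = -397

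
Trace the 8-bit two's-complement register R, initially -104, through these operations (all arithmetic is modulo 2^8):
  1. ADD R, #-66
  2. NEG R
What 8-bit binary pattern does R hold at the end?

10101010

Start: R = -104 = 10011000.
R = -104 + (-66) = -170; wraps to 86 = 01010110
R = −(86) = -86 = 10101010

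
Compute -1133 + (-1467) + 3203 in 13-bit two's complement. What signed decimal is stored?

603

-1133 + (-1467) = -2600 (1010111011000)
-2600 + 3203 = 603 (0001001011011)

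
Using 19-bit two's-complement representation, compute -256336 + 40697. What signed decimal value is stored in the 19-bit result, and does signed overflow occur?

-215639; no overflow

-256336 → 1000001011010110000
40697 → 0001001111011111001
  1000001011010110000
+ 0001001111011111001
= 1001011010110101001
Result 1001011010110101001: MSB = 1 → 308649 − 524288 = -215639.
Addends have opposite signs, so signed overflow cannot occur.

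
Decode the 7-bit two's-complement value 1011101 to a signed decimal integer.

MSB is 1, so the value is negative.
Unsigned reading: 93. Subtract 2^7 = 128: 93 − 128 = -35.

-35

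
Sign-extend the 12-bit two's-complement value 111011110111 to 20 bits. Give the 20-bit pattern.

MSB of 111011110111 is 1; replicate it into the new high bits.
11111111|111011110111 → 11111111111011110111 (still -265).

11111111111011110111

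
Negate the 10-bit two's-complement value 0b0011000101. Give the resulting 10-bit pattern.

1100111011

Invert: 1100111010. Add 1: 1100111011.
Check: 0011000101 = 197, 1100111011 = -197.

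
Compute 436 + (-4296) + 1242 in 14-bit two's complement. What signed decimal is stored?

436 + (-4296) = -3860 (11000011101100)
-3860 + 1242 = -2618 (11010111000110)

-2618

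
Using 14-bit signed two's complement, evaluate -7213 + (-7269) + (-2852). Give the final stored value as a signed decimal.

-950

-7213 + (-7269) = -14482 → wraps to 1902 (00011101101110)
1902 + (-2852) = -950 (11110001001010)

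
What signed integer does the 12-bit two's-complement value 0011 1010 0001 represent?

MSB is 0, so the value is non-negative: 001110100001 = 929.

929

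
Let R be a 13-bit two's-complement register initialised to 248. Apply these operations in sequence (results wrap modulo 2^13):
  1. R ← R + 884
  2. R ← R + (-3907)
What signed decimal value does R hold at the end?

Start: R = 248 = 0000011111000.
R = 248 + 884 = 1132 = 0010001101100
R = 1132 + (-3907) = -2775 = 1010100101001

-2775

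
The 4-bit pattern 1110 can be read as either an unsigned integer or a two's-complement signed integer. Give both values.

unsigned = 14, signed = -2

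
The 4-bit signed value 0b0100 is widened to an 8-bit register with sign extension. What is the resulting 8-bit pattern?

00000100

MSB of 0100 is 0; replicate it into the new high bits.
0000|0100 → 00000100 (still 4).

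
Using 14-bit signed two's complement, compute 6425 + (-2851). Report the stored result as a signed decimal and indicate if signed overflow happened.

3574; no overflow

6425 → 01100100011001
-2851 → 11010011011101
  01100100011001
+ 11010011011101
= 00110111110110  (discard carry-out 1)
Result 00110111110110: MSB = 0 → value 3574.
Addends have opposite signs, so signed overflow cannot occur.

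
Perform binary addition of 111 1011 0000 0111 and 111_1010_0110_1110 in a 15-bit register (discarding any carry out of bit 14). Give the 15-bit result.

  111101100000111
+ 111101001101110
= 111010101110101  (discard carry-out 1)

111010101110101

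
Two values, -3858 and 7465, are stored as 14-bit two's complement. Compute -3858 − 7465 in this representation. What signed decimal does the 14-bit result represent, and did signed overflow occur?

5061; overflow

-3858 → 11000011101110
7465 → 01110100101001
Subtract via negate-and-add: invert 01110100101001 + 1 = 10001011010111 (i.e. -7465).
  11000011101110
+ 10001011010111
= 01001111000101  (discard carry-out 1)
Result 01001111000101: MSB = 0 → value 5061.
Both addends (after negating the subtrahend) are negative but the stored result is non-negative: signed overflow. The true value -3858 − 7465 = -11323 lies outside [-8192, 8191].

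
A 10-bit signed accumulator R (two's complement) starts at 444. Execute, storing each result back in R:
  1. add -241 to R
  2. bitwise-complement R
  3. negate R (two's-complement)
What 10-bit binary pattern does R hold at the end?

Start: R = 444 = 0110111100.
R = 444 + (-241) = 203 = 0011001011
R = NOT 0011001011 = 1100110100 = -204
R = −(-204) = 204 = 0011001100

0011001100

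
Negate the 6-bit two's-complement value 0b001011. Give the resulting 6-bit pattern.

110101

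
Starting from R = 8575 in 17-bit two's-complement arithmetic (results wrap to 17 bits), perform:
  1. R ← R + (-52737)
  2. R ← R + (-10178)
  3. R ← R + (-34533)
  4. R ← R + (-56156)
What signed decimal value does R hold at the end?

Start: R = 8575 = 00010000101111111.
R = 8575 + (-52737) = -44162 = 10101001101111110
R = -44162 + (-10178) = -54340 = 10010101110111100
R = -54340 + (-34533) = -88873; wraps to 42199 = 01010010011010111
R = 42199 + (-56156) = -13957 = 11100100101111011

-13957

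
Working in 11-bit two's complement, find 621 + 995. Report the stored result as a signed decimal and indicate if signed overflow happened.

-432; overflow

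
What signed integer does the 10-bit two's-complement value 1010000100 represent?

MSB is 1, so the value is negative.
Unsigned reading: 644. Subtract 2^10 = 1024: 644 − 1024 = -380.

-380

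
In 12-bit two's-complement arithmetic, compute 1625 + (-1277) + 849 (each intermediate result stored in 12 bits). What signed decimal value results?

1625 + (-1277) = 348 (000101011100)
348 + 849 = 1197 (010010101101)

1197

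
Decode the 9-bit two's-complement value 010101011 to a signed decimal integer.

171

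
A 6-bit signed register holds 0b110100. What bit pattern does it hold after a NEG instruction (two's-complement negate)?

Invert: 001011. Add 1: 001100.

001100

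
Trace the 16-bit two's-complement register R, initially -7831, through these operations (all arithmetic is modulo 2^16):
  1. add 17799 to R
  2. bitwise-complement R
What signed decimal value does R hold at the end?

-9969

Start: R = -7831 = 1110000101101001.
R = -7831 + 17799 = 9968 = 0010011011110000
R = NOT 0010011011110000 = 1101100100001111 = -9969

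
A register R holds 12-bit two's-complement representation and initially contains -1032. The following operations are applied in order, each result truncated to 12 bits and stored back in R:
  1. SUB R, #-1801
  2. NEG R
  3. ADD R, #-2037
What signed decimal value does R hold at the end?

1290

Start: R = -1032 = 101111111000.
R = -1032 − (-1801) = 769 = 001100000001
R = −(769) = -769 = 110011111111
R = -769 + (-2037) = -2806; wraps to 1290 = 010100001010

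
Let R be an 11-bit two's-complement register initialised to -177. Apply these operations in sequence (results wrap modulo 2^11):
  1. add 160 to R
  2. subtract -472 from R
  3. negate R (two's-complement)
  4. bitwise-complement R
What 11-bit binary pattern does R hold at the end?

00111000110

Start: R = -177 = 11101001111.
R = -177 + 160 = -17 = 11111101111
R = -17 − (-472) = 455 = 00111000111
R = −(455) = -455 = 11000111001
R = NOT 11000111001 = 00111000110 = 454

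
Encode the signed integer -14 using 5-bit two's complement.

10010

|-14| = 14 = 01110 in 5 bits.
Invert the bits: 10001. Add 1: 10010.
Check: 10010 reads as 18 − 32 = -14.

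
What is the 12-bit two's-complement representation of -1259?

101100010101

|-1259| = 1259 = 010011101011 in 12 bits.
Invert the bits: 101100010100. Add 1: 101100010101.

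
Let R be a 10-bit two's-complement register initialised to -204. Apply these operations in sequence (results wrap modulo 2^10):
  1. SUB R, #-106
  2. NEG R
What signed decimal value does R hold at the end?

98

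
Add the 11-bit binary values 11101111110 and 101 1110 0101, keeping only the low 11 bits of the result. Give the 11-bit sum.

10101100011

  11101111110
+ 10111100101
= 10101100011  (discard carry-out 1)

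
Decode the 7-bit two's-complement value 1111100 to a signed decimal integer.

-4

MSB is 1, so the value is negative.
Unsigned reading: 124. Subtract 2^7 = 128: 124 − 128 = -4.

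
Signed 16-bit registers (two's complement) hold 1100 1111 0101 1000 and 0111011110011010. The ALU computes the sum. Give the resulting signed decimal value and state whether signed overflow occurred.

1100 1111 0101 1000 → 1100111101011000 = -12456 (signed)
0111011110011010 = 30618 (signed)
  1100111101011000
+ 0111011110011010
= 0100011011110010  (discard carry-out 1)
Result 0100011011110010: MSB = 0 → value 18162.
Addends have opposite signs, so signed overflow cannot occur.

18162; no overflow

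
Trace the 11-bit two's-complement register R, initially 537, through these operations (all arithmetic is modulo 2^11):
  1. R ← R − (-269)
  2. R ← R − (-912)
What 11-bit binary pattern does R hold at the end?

11010110110

Start: R = 537 = 01000011001.
R = 537 − (-269) = 806 = 01100100110
R = 806 − (-912) = 1718; wraps to -330 = 11010110110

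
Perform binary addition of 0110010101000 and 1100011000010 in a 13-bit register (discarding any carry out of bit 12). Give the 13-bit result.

0010101101010

  0110010101000
+ 1100011000010
= 0010101101010  (discard carry-out 1)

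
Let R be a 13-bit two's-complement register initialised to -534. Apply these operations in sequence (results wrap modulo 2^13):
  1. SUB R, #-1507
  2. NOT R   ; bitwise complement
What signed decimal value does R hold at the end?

Start: R = -534 = 1110111101010.
R = -534 − (-1507) = 973 = 0001111001101
R = NOT 0001111001101 = 1110000110010 = -974

-974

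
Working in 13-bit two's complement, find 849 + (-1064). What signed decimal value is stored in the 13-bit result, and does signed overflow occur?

849 → 0001101010001
-1064 → 1101111011000
  0001101010001
+ 1101111011000
= 1111100101001
Result 1111100101001: MSB = 1 → 7977 − 8192 = -215.
Addends have opposite signs, so signed overflow cannot occur.

-215; no overflow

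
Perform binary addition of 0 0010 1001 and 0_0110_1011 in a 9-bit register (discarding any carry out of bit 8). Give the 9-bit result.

  000101001
+ 001101011
= 010010100

010010100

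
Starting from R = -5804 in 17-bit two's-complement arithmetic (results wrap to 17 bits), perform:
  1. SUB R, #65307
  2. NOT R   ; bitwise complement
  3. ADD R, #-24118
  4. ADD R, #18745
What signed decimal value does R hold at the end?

Start: R = -5804 = 11110100101010100.
R = -5804 − 65307 = -71111; wraps to 59961 = 01110101000111001
R = NOT 01110101000111001 = 10001010111000110 = -59962
R = -59962 + (-24118) = -84080; wraps to 46992 = 01011011110010000
R = 46992 + 18745 = 65737; wraps to -65335 = 10000000011001001

-65335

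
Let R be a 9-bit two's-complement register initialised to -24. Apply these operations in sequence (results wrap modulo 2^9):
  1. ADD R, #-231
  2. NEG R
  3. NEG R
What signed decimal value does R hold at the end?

-255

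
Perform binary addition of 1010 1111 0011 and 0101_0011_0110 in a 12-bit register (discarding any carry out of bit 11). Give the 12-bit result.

000000101001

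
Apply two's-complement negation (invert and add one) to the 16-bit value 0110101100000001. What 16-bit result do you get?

Invert: 1001010011111110. Add 1: 1001010011111111.

1001010011111111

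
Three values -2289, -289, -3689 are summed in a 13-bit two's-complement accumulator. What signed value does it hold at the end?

-2289 + (-289) = -2578 (1010111101110)
-2578 + (-3689) = -6267 → wraps to 1925 (0011110000101)

1925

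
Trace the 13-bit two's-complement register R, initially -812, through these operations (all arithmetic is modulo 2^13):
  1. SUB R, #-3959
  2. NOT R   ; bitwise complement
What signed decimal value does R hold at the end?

Start: R = -812 = 1110011010100.
R = -812 − (-3959) = 3147 = 0110001001011
R = NOT 0110001001011 = 1001110110100 = -3148

-3148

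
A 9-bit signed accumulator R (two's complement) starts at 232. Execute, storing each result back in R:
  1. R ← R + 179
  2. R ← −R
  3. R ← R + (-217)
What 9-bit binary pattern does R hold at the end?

Start: R = 232 = 011101000.
R = 232 + 179 = 411; wraps to -101 = 110011011
R = −(-101) = 101 = 001100101
R = 101 + (-217) = -116 = 110001100

110001100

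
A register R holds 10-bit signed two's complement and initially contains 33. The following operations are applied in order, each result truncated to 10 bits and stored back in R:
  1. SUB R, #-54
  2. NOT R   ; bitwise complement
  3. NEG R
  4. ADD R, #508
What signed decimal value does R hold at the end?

-428

Start: R = 33 = 0000100001.
R = 33 − (-54) = 87 = 0001010111
R = NOT 0001010111 = 1110101000 = -88
R = −(-88) = 88 = 0001011000
R = 88 + 508 = 596; wraps to -428 = 1001010100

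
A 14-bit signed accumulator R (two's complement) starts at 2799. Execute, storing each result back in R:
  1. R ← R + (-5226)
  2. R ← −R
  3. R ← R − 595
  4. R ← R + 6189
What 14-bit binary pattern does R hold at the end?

01111101010101

Start: R = 2799 = 00101011101111.
R = 2799 + (-5226) = -2427 = 11011010000101
R = −(-2427) = 2427 = 00100101111011
R = 2427 − 595 = 1832 = 00011100101000
R = 1832 + 6189 = 8021 = 01111101010101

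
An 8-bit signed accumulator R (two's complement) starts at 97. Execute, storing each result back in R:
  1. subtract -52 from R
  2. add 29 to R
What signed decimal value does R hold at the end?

-78

Start: R = 97 = 01100001.
R = 97 − (-52) = 149; wraps to -107 = 10010101
R = -107 + 29 = -78 = 10110010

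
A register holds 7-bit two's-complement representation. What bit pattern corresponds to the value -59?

|-59| = 59 = 0111011 in 7 bits.
Invert the bits: 1000100. Add 1: 1000101.

1000101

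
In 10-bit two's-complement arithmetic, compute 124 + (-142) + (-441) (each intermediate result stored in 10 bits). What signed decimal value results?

124 + (-142) = -18 (1111101110)
-18 + (-441) = -459 (1000110101)

-459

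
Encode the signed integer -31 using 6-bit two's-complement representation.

100001

|-31| = 31 = 011111 in 6 bits.
Invert the bits: 100000. Add 1: 100001.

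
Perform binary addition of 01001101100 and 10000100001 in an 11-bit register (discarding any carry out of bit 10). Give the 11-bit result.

11010001101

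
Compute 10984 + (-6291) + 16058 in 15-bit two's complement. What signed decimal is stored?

-12017

10984 + (-6291) = 4693 (001001001010101)
4693 + 16058 = 20751 → wraps to -12017 (101000100001111)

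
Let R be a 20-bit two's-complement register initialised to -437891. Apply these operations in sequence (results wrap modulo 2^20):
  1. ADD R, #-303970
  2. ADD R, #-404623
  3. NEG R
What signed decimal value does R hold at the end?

97908

Start: R = -437891 = 10010101000101111101.
R = -437891 + (-303970) = -741861; wraps to 306715 = 01001010111000011011
R = 306715 + (-404623) = -97908 = 11101000000110001100
R = −(-97908) = 97908 = 00010111111001110100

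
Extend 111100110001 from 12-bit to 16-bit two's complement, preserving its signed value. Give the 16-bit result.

1111111100110001

MSB of 111100110001 is 1; replicate it into the new high bits.
1111|111100110001 → 1111111100110001 (still -207).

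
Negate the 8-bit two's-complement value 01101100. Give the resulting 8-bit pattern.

10010100

Invert: 10010011. Add 1: 10010100.
Check: 01101100 = 108, 10010100 = -108.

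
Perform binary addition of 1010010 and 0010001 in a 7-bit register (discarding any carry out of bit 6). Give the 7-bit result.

  1010010
+ 0010001
= 1100011

1100011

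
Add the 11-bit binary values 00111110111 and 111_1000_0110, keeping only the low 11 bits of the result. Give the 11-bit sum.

00101111101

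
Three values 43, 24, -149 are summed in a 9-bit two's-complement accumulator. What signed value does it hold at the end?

-82

43 + 24 = 67 (001000011)
67 + (-149) = -82 (110101110)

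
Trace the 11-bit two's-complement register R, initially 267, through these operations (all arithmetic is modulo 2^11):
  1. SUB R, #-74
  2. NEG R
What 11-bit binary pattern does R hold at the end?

11010101011

Start: R = 267 = 00100001011.
R = 267 − (-74) = 341 = 00101010101
R = −(341) = -341 = 11010101011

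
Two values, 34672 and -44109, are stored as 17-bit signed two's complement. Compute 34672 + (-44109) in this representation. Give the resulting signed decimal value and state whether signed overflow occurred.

-9437; no overflow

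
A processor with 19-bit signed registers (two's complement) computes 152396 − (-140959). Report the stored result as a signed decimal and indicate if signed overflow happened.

-230933; overflow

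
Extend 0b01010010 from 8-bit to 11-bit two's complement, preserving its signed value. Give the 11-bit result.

00001010010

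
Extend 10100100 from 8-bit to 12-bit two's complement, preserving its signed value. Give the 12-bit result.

MSB of 10100100 is 1; replicate it into the new high bits.
1111|10100100 → 111110100100 (still -92).

111110100100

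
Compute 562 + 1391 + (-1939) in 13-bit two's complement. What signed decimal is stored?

14

562 + 1391 = 1953 (0011110100001)
1953 + (-1939) = 14 (0000000001110)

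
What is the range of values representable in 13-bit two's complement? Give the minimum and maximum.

Minimum: −2^12 = -4096.
Maximum: 2^12 − 1 = 4095.

min = -4096, max = 4095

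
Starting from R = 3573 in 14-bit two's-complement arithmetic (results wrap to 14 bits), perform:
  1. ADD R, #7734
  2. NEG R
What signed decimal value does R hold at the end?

Start: R = 3573 = 00110111110101.
R = 3573 + 7734 = 11307; wraps to -5077 = 10110000101011
R = −(-5077) = 5077 = 01001111010101

5077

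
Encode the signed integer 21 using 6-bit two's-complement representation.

010101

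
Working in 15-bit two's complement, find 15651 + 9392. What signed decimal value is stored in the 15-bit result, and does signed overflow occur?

-7725; overflow

15651 → 011110100100011
9392 → 010010010110000
  011110100100011
+ 010010010110000
= 110000111010011
Result 110000111010011: MSB = 1 → 25043 − 32768 = -7725.
Both addends are non-negative but the stored result is negative: signed overflow. The true value 15651 + 9392 = 25043 lies outside [-16384, 16383].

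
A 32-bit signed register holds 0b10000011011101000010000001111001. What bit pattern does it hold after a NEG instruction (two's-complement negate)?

Invert: 01111100100010111101111110000110. Add 1: 01111100100010111101111110000111.
Check: 10000011011101000010000001111001 = -2089541511, 01111100100010111101111110000111 = 2089541511.

01111100100010111101111110000111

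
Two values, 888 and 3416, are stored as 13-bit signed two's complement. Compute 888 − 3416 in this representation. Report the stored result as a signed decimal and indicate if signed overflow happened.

-2528; no overflow

888 → 0001101111000
3416 → 0110101011000
Subtract via negate-and-add: invert 0110101011000 + 1 = 1001010101000 (i.e. -3416).
  0001101111000
+ 1001010101000
= 1011000100000
Result 1011000100000: MSB = 1 → 5664 − 8192 = -2528.
Addends (after negating the subtrahend) have opposite signs, so signed overflow cannot occur.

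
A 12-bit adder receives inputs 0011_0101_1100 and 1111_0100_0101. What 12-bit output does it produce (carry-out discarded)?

001010100001

  001101011100
+ 111101000101
= 001010100001  (discard carry-out 1)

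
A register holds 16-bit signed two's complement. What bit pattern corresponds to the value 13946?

0011011001111010

13946 is non-negative, so write it directly in 16 bits: 0011011001111010.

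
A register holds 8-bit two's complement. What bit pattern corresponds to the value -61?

11000011

|-61| = 61 = 00111101 in 8 bits.
Invert the bits: 11000010. Add 1: 11000011.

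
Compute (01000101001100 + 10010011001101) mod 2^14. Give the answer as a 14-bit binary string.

  01000101001100
+ 10010011001101
= 11011000011001

11011000011001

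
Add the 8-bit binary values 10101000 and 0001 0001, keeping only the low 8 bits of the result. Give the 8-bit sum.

10111001

  10101000
+ 00010001
= 10111001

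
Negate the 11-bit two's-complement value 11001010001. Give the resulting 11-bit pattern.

00110101111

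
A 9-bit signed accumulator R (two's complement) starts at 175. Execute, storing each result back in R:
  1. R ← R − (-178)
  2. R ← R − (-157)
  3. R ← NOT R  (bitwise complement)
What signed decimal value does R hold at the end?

Start: R = 175 = 010101111.
R = 175 − (-178) = 353; wraps to -159 = 101100001
R = -159 − (-157) = -2 = 111111110
R = NOT 111111110 = 000000001 = 1

1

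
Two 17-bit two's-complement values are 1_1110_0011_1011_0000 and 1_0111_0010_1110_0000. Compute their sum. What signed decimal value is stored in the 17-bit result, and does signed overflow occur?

1_1110_0011_1011_0000 → 11110001110110000 = -7248 (signed)
1_0111_0010_1110_0000 → 10111001011100000 = -36128 (signed)
  11110001110110000
+ 10111001011100000
= 10101011010010000  (discard carry-out 1)
Result 10101011010010000: MSB = 1 → 87696 − 131072 = -43376.
Both addends are negative and so is the stored result: no signed overflow.

-43376; no overflow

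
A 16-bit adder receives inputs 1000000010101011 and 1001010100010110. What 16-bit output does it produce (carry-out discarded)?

  1000000010101011
+ 1001010100010110
= 0001010111000001  (discard carry-out 1)

0001010111000001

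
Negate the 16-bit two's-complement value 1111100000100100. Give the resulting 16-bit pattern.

0000011111011100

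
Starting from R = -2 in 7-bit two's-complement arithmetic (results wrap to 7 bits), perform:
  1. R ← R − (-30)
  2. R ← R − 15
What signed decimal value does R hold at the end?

13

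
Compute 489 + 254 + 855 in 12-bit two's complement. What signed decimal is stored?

1598

489 + 254 = 743 (001011100111)
743 + 855 = 1598 (011000111110)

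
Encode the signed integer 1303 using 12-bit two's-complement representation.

010100010111

1303 is non-negative, so write it directly in 12 bits: 010100010111.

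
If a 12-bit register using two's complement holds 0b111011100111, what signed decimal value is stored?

-281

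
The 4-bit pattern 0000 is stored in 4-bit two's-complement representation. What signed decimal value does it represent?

0

MSB is 0, so the value is non-negative: 0000 = 0.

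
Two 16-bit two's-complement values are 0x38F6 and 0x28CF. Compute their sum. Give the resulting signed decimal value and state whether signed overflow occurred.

25029; no overflow

0x38F6 = 0011100011110110 = 14582 (signed)
0x28CF = 0010100011001111 = 10447 (signed)
  0011100011110110
+ 0010100011001111
= 0110000111000101
Result 0110000111000101: MSB = 0 → value 25029.
Both addends are non-negative and so is the stored result: no signed overflow.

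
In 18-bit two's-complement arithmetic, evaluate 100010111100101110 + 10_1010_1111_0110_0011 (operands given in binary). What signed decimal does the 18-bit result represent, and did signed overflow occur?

56977; overflow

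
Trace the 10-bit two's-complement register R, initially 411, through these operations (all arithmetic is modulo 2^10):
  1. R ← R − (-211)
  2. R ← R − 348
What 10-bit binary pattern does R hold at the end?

Start: R = 411 = 0110011011.
R = 411 − (-211) = 622; wraps to -402 = 1001101110
R = -402 − 348 = -750; wraps to 274 = 0100010010

0100010010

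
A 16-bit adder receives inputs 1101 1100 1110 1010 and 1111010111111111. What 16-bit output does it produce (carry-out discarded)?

  1101110011101010
+ 1111010111111111
= 1101001011101001  (discard carry-out 1)

1101001011101001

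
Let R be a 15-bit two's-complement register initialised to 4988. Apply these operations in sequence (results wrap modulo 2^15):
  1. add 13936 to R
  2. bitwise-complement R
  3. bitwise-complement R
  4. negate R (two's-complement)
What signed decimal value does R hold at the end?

Start: R = 4988 = 001001101111100.
R = 4988 + 13936 = 18924; wraps to -13844 = 100100111101100
R = NOT 100100111101100 = 011011000010011 = 13843
R = NOT 011011000010011 = 100100111101100 = -13844
R = −(-13844) = 13844 = 011011000010100

13844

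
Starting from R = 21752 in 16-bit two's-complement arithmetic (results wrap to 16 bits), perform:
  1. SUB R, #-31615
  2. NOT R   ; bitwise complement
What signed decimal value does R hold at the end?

12168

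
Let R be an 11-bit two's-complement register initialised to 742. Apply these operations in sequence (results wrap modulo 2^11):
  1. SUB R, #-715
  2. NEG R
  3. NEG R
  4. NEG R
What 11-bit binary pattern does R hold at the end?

Start: R = 742 = 01011100110.
R = 742 − (-715) = 1457; wraps to -591 = 10110110001
R = −(-591) = 591 = 01001001111
R = −(591) = -591 = 10110110001
R = −(-591) = 591 = 01001001111

01001001111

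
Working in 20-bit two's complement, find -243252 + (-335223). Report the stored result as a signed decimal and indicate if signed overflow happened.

470101; overflow

-243252 → 11000100100111001100
-335223 → 10101110001010001001
  11000100100111001100
+ 10101110001010001001
= 01110010110001010101  (discard carry-out 1)
Result 01110010110001010101: MSB = 0 → value 470101.
Both addends are negative but the stored result is non-negative: signed overflow. The true value -243252 + (-335223) = -578475 lies outside [-524288, 524287].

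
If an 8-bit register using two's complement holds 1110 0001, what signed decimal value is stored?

MSB is 1, so the value is negative.
Unsigned reading: 225. Subtract 2^8 = 256: 225 − 256 = -31.

-31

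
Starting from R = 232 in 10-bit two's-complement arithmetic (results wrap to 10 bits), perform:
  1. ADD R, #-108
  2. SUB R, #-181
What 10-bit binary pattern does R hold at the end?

Start: R = 232 = 0011101000.
R = 232 + (-108) = 124 = 0001111100
R = 124 − (-181) = 305 = 0100110001

0100110001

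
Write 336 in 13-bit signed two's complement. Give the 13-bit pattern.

0000101010000

336 is non-negative, so write it directly in 13 bits: 0000101010000.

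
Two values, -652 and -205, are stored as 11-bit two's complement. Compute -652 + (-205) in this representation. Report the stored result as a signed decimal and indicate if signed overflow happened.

-857; no overflow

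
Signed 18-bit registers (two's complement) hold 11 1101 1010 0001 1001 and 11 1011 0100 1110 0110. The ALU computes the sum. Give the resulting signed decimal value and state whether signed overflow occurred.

11 1101 1010 0001 1001 → 111101101000011001 = -9703 (signed)
11 1011 0100 1110 0110 → 111011010011100110 = -19226 (signed)
  111101101000011001
+ 111011010011100110
= 111000111011111111  (discard carry-out 1)
Result 111000111011111111: MSB = 1 → 233215 − 262144 = -28929.
Both addends are negative and so is the stored result: no signed overflow.

-28929; no overflow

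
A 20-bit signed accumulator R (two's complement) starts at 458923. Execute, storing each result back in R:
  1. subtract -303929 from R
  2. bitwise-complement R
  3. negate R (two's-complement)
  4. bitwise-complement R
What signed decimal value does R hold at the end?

285722

Start: R = 458923 = 01110000000010101011.
R = 458923 − (-303929) = 762852; wraps to -285724 = 10111010001111100100
R = NOT 10111010001111100100 = 01000101110000011011 = 285723
R = −(285723) = -285723 = 10111010001111100101
R = NOT 10111010001111100101 = 01000101110000011010 = 285722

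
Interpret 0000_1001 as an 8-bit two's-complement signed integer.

MSB is 0, so the value is non-negative: 00001001 = 9.

9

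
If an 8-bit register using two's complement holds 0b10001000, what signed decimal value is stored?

MSB is 1, so the value is negative.
Unsigned reading: 136. Subtract 2^8 = 256: 136 − 256 = -120.

-120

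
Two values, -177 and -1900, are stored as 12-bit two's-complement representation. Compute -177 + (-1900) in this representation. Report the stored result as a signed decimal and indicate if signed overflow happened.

-177 → 111101001111
-1900 → 100010010100
  111101001111
+ 100010010100
= 011111100011  (discard carry-out 1)
Result 011111100011: MSB = 0 → value 2019.
Both addends are negative but the stored result is non-negative: signed overflow. The true value -177 + (-1900) = -2077 lies outside [-2048, 2047].

2019; overflow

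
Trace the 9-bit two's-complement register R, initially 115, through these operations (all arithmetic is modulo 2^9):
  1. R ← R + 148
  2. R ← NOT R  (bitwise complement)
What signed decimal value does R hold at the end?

Start: R = 115 = 001110011.
R = 115 + 148 = 263; wraps to -249 = 100000111
R = NOT 100000111 = 011111000 = 248

248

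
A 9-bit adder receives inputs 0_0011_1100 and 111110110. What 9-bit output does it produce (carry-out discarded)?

  000111100
+ 111110110
= 000110010  (discard carry-out 1)

000110010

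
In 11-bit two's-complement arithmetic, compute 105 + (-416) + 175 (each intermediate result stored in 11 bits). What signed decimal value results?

-136

105 + (-416) = -311 (11011001001)
-311 + 175 = -136 (11101111000)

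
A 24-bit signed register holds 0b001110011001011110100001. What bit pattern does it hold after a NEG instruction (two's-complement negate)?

110001100110100001011111

Invert: 110001100110100001011110. Add 1: 110001100110100001011111.
Check: 001110011001011110100001 = 3774369, 110001100110100001011111 = -3774369.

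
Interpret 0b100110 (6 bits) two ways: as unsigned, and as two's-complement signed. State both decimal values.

unsigned = 38, signed = -26

Unsigned: 100110 = 38.
Signed: MSB=1 → 38 − 64 = -26.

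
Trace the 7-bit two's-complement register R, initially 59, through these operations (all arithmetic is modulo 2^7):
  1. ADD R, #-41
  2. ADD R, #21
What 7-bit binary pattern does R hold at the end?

0100111

Start: R = 59 = 0111011.
R = 59 + (-41) = 18 = 0010010
R = 18 + 21 = 39 = 0100111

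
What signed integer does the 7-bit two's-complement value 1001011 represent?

MSB is 1, so the value is negative.
Unsigned reading: 75. Subtract 2^7 = 128: 75 − 128 = -53.

-53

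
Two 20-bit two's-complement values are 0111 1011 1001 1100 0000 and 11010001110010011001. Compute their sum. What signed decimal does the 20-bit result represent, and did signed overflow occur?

317017; no overflow

0111 1011 1001 1100 0000 → 01111011100111000000 = 506304 (signed)
11010001110010011001 = -189287 (signed)
  01111011100111000000
+ 11010001110010011001
= 01001101011001011001  (discard carry-out 1)
Result 01001101011001011001: MSB = 0 → value 317017.
Addends have opposite signs, so signed overflow cannot occur.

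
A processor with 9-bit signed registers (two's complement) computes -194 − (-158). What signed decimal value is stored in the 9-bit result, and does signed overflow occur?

-194 → 100111110
-158 → 101100010
Subtract via negate-and-add: invert 101100010 + 1 = 010011110 (i.e. 158).
  100111110
+ 010011110
= 111011100
Result 111011100: MSB = 1 → 476 − 512 = -36.
Addends (after negating the subtrahend) have opposite signs, so signed overflow cannot occur.

-36; no overflow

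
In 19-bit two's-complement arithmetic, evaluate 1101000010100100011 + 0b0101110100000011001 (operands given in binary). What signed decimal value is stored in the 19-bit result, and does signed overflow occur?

93500; no overflow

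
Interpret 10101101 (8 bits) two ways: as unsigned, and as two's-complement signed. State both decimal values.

Unsigned: 10101101 = 173.
Signed: MSB=1 → 173 − 256 = -83.

unsigned = 173, signed = -83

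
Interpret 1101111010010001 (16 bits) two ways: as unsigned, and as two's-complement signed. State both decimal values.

unsigned = 56977, signed = -8559

Unsigned: 1101111010010001 = 56977.
Signed: MSB=1 → 56977 − 65536 = -8559.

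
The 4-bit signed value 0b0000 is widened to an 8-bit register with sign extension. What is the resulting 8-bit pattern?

00000000

MSB of 0000 is 0; replicate it into the new high bits.
0000|0000 → 00000000 (still 0).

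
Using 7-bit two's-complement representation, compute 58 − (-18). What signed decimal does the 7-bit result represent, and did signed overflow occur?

-52; overflow

58 → 0111010
-18 → 1101110
Subtract via negate-and-add: invert 1101110 + 1 = 0010010 (i.e. 18).
  0111010
+ 0010010
= 1001100
Result 1001100: MSB = 1 → 76 − 128 = -52.
Both addends (after negating the subtrahend) are non-negative but the stored result is negative: signed overflow. The true value 58 − (-18) = 76 lies outside [-64, 63].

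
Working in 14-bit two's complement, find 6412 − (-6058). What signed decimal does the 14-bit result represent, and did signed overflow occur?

-3914; overflow

6412 → 01100100001100
-6058 → 10100001010110
Subtract via negate-and-add: invert 10100001010110 + 1 = 01011110101010 (i.e. 6058).
  01100100001100
+ 01011110101010
= 11000010110110
Result 11000010110110: MSB = 1 → 12470 − 16384 = -3914.
Both addends (after negating the subtrahend) are non-negative but the stored result is negative: signed overflow. The true value 6412 − (-6058) = 12470 lies outside [-8192, 8191].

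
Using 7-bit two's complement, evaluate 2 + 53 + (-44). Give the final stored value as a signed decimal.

2 + 53 = 55 (0110111)
55 + (-44) = 11 (0001011)

11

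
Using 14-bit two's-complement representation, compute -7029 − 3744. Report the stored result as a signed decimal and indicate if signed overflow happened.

5611; overflow

-7029 → 10010010001011
3744 → 00111010100000
Subtract via negate-and-add: invert 00111010100000 + 1 = 11000101100000 (i.e. -3744).
  10010010001011
+ 11000101100000
= 01010111101011  (discard carry-out 1)
Result 01010111101011: MSB = 0 → value 5611.
Both addends (after negating the subtrahend) are negative but the stored result is non-negative: signed overflow. The true value -7029 − 3744 = -10773 lies outside [-8192, 8191].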